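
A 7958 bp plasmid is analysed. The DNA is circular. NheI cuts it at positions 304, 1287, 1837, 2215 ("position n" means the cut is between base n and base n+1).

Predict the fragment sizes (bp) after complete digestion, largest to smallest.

6047, 983, 550, 378 bp

Circular molecule, 4 cuts → 4 fragments:
  1287 − 304 = 983 bp
  1837 − 1287 = 550 bp
  2215 − 1837 = 378 bp
  wrap: 7958 − 2215 + 304 = 6047 bp
Sorted largest to smallest: 6047, 983, 550, 378 bp.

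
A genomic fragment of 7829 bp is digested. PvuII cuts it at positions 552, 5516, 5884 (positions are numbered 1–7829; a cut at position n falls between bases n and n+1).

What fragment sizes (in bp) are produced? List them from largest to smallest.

Linear molecule, 3 cuts → 4 fragments:
  552 − 0 = 552 bp
  5516 − 552 = 4964 bp
  5884 − 5516 = 368 bp
  7829 − 5884 = 1945 bp
Sorted largest to smallest: 4964, 1945, 552, 368 bp.

4964, 1945, 552, 368 bp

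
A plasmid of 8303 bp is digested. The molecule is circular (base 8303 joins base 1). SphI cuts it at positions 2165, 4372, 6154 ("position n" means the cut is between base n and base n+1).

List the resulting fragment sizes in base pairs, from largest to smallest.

Circular molecule, 3 cuts → 3 fragments:
  4372 − 2165 = 2207 bp
  6154 − 4372 = 1782 bp
  wrap: 8303 − 6154 + 2165 = 4314 bp
Sorted largest to smallest: 4314, 2207, 1782 bp.

4314, 2207, 1782 bp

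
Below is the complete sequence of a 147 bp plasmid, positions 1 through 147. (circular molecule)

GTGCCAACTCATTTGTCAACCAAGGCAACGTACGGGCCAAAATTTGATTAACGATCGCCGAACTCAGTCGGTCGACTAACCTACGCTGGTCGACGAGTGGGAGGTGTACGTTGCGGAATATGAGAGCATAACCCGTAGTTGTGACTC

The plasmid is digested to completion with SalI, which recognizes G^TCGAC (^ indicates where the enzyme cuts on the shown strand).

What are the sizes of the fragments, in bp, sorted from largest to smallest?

129, 18 bp

SalI sites (GTCGAC) start at positions 71, 89.
SalI cuts after the first base of each site, so after positions 71, 89.
Circular molecule, 2 cuts → 2 fragments:
  72–89 → 18 bp
  90–147 then 1–71 → 58 + 71 = 129 bp
Sorted largest to smallest: 129, 18 bp.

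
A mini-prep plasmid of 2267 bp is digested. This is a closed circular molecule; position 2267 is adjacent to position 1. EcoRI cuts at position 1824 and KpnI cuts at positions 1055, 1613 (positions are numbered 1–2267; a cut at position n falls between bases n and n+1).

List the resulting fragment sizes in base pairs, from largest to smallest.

1498, 558, 211 bp

Combined cut positions (sorted): 1055, 1613, 1824.
Circular molecule, 3 cuts → 3 fragments:
  1613 − 1055 = 558 bp
  1824 − 1613 = 211 bp
  wrap: 2267 − 1824 + 1055 = 1498 bp
Sorted largest to smallest: 1498, 558, 211 bp.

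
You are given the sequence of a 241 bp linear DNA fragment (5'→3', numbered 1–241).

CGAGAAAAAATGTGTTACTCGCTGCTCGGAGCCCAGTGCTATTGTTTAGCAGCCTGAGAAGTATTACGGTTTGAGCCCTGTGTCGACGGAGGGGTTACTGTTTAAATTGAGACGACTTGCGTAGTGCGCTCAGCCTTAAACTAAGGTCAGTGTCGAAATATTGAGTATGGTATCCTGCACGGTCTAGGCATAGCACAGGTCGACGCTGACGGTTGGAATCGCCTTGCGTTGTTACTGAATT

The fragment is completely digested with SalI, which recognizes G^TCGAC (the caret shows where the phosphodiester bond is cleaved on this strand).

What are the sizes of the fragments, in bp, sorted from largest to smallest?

117, 82, 42 bp

SalI sites (GTCGAC) start at positions 82, 199.
SalI cuts after the first base of each site, so after positions 82, 199.
Linear molecule, 2 cuts → 3 fragments:
  1–82 → 82 bp
  83–199 → 117 bp
  200–241 → 42 bp
Sorted largest to smallest: 117, 82, 42 bp.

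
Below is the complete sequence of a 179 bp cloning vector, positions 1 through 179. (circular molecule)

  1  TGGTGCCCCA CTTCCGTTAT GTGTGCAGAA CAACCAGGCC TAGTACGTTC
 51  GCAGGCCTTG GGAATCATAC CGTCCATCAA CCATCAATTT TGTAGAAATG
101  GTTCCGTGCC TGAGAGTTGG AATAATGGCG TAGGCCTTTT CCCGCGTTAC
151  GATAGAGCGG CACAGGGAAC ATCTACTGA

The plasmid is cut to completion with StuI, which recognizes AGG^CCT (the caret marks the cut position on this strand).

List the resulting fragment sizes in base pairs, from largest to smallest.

StuI sites (AGGCCT) start at positions 36, 53, 132.
StuI cuts after base 3 of each site, so after positions 38, 55, 134.
Circular molecule, 3 cuts → 3 fragments:
  39–55 → 17 bp
  56–134 → 79 bp
  135–179 then 1–38 → 45 + 38 = 83 bp
Sorted largest to smallest: 83, 79, 17 bp.

83, 79, 17 bp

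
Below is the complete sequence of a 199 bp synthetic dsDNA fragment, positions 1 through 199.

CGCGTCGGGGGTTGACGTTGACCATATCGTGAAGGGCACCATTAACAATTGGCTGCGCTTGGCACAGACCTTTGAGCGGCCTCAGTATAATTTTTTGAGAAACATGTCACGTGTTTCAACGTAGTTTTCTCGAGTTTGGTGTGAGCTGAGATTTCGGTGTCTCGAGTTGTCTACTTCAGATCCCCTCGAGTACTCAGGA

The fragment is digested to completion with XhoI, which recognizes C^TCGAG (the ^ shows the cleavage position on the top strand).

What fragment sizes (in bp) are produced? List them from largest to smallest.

XhoI sites (CTCGAG) start at positions 129, 161, 185.
XhoI cuts after the first base of each site, so after positions 129, 161, 185.
Linear molecule, 3 cuts → 4 fragments:
  1–129 → 129 bp
  130–161 → 32 bp
  162–185 → 24 bp
  186–199 → 14 bp
Sorted largest to smallest: 129, 32, 24, 14 bp.

129, 32, 24, 14 bp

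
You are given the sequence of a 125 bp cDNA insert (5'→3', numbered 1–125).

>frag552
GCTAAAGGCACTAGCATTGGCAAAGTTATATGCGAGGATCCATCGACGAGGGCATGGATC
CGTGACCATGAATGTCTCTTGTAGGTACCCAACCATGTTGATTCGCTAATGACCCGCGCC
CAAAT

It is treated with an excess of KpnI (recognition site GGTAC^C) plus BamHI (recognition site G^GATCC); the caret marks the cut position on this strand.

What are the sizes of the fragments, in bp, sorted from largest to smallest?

The KpnI site (GGTACC) starts at position 84.
KpnI cuts after base 5 of each site (before the last base), so after position 88.
BamHI sites (GGATCC) start at positions 36, 56.
BamHI cuts after the first base of each site, so after positions 36, 56.
Combined cut positions: 36, 56, 88.
Linear molecule, 3 cuts → 4 fragments:
  1–36 → 36 bp
  37–56 → 20 bp
  57–88 → 32 bp
  89–125 → 37 bp
Sorted largest to smallest: 37, 36, 32, 20 bp.

37, 36, 32, 20 bp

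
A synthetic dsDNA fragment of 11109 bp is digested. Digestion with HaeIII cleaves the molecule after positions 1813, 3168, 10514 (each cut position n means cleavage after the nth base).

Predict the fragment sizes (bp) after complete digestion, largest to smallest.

Linear molecule, 3 cuts → 4 fragments:
  1813 − 0 = 1813 bp
  3168 − 1813 = 1355 bp
  10514 − 3168 = 7346 bp
  11109 − 10514 = 595 bp
Sorted largest to smallest: 7346, 1813, 1355, 595 bp.

7346, 1813, 1355, 595 bp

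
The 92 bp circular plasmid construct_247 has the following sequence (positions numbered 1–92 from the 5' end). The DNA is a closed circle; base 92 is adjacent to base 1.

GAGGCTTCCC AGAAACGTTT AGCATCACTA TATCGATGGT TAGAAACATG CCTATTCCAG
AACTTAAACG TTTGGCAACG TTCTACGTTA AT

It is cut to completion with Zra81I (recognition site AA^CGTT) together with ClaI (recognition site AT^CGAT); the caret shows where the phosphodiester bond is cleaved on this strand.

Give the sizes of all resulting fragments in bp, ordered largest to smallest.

35, 29, 18, 10 bp

Zra81I sites (AACGTT) start at positions 14, 67, 77.
Zra81I cuts after base 2 of each site, so after positions 15, 68, 78.
The ClaI site (ATCGAT) starts at position 32.
ClaI cuts after base 2 of each site, so after position 33.
Combined cut positions: 15, 33, 68, 78.
Circular molecule, 4 cuts → 4 fragments:
  16–33 → 18 bp
  34–68 → 35 bp
  69–78 → 10 bp
  79–92 then 1–15 → 14 + 15 = 29 bp
Sorted largest to smallest: 35, 29, 18, 10 bp.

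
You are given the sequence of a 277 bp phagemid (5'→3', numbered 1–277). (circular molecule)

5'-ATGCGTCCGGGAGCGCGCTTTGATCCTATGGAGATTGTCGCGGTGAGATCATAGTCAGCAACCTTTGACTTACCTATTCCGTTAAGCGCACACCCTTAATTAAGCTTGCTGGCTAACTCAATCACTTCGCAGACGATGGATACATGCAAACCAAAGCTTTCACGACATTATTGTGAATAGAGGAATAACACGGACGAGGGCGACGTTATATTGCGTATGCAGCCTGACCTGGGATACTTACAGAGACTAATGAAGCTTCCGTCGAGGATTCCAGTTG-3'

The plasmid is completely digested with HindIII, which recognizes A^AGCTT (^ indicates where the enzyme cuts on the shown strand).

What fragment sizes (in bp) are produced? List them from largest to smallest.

126, 99, 52 bp

HindIII sites (AAGCTT) start at positions 102, 154, 253.
HindIII cuts after the first base of each site, so after positions 102, 154, 253.
Circular molecule, 3 cuts → 3 fragments:
  103–154 → 52 bp
  155–253 → 99 bp
  254–277 then 1–102 → 24 + 102 = 126 bp
Sorted largest to smallest: 126, 99, 52 bp.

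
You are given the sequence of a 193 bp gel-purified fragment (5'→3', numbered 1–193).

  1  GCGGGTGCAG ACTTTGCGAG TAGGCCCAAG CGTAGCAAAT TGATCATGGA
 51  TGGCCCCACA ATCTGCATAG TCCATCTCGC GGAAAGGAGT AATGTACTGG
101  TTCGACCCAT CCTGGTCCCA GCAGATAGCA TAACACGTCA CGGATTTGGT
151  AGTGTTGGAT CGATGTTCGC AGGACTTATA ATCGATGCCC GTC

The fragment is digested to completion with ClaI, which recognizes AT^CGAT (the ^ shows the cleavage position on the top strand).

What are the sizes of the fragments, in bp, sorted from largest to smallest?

160, 22, 11 bp

ClaI sites (ATCGAT) start at positions 159, 181.
ClaI cuts after base 2 of each site, so after positions 160, 182.
Linear molecule, 2 cuts → 3 fragments:
  1–160 → 160 bp
  161–182 → 22 bp
  183–193 → 11 bp
Sorted largest to smallest: 160, 22, 11 bp.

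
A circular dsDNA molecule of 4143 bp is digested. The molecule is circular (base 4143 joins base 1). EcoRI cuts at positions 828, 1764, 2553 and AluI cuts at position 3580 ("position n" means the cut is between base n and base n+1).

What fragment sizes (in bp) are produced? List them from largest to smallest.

1391, 1027, 936, 789 bp

Combined cut positions (sorted): 828, 1764, 2553, 3580.
Circular molecule, 4 cuts → 4 fragments:
  1764 − 828 = 936 bp
  2553 − 1764 = 789 bp
  3580 − 2553 = 1027 bp
  wrap: 4143 − 3580 + 828 = 1391 bp
Sorted largest to smallest: 1391, 1027, 936, 789 bp.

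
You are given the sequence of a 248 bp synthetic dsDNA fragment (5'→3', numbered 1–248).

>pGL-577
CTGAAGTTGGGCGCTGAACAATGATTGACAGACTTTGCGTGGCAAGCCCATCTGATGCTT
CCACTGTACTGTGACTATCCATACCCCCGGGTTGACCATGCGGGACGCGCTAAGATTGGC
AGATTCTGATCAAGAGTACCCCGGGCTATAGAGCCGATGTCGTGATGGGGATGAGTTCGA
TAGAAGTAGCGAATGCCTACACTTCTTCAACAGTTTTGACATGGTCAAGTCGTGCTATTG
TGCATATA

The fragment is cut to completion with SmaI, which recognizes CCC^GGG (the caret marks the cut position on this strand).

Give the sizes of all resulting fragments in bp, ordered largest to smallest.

106, 88, 54 bp

SmaI sites (CCCGGG) start at positions 86, 140.
SmaI cuts after base 3 of each site, so after positions 88, 142.
Linear molecule, 2 cuts → 3 fragments:
  1–88 → 88 bp
  89–142 → 54 bp
  143–248 → 106 bp
Sorted largest to smallest: 106, 88, 54 bp.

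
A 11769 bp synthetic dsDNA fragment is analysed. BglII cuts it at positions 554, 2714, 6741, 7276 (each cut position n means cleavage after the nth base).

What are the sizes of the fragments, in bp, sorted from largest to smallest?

Linear molecule, 4 cuts → 5 fragments:
  554 − 0 = 554 bp
  2714 − 554 = 2160 bp
  6741 − 2714 = 4027 bp
  7276 − 6741 = 535 bp
  11769 − 7276 = 4493 bp
Sorted largest to smallest: 4493, 4027, 2160, 554, 535 bp.

4493, 4027, 2160, 554, 535 bp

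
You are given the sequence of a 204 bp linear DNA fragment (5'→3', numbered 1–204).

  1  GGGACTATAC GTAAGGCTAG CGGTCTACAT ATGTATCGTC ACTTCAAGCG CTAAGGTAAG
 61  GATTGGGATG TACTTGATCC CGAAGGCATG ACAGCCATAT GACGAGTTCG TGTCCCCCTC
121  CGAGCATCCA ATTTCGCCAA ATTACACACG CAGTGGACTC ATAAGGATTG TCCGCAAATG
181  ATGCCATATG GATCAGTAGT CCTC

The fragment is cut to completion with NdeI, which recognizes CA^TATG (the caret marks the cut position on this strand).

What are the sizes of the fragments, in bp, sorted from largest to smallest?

NdeI sites (CATATG) start at positions 28, 96, 185.
NdeI cuts after base 2 of each site, so after positions 29, 97, 186.
Linear molecule, 3 cuts → 4 fragments:
  1–29 → 29 bp
  30–97 → 68 bp
  98–186 → 89 bp
  187–204 → 18 bp
Sorted largest to smallest: 89, 68, 29, 18 bp.

89, 68, 29, 18 bp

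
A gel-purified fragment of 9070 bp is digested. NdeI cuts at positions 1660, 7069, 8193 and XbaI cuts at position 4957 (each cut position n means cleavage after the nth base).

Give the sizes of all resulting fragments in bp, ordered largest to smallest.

3297, 2112, 1660, 1124, 877 bp

Combined cut positions (sorted): 1660, 4957, 7069, 8193.
Linear molecule, 4 cuts → 5 fragments:
  1660 − 0 = 1660 bp
  4957 − 1660 = 3297 bp
  7069 − 4957 = 2112 bp
  8193 − 7069 = 1124 bp
  9070 − 8193 = 877 bp
Sorted largest to smallest: 3297, 2112, 1660, 1124, 877 bp.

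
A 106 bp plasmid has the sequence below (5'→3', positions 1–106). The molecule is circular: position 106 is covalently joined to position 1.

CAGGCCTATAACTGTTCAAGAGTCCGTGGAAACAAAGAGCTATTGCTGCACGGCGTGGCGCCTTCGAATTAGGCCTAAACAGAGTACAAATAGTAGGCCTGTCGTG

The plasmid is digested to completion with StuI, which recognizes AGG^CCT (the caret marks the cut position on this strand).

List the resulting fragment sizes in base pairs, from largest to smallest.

StuI sites (AGGCCT) start at positions 2, 71, 95.
StuI cuts after base 3 of each site, so after positions 4, 73, 97.
Circular molecule, 3 cuts → 3 fragments:
  5–73 → 69 bp
  74–97 → 24 bp
  98–106 then 1–4 → 9 + 4 = 13 bp
Sorted largest to smallest: 69, 24, 13 bp.

69, 24, 13 bp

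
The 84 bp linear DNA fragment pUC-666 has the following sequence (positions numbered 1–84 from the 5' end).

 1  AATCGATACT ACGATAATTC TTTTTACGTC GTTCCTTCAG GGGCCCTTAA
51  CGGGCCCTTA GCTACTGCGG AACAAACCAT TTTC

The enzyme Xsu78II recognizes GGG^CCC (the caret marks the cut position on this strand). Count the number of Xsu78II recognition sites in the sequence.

GGGCCC occurs starting at positions 41, 52.
Xsu78II cuts at 2 sites.

2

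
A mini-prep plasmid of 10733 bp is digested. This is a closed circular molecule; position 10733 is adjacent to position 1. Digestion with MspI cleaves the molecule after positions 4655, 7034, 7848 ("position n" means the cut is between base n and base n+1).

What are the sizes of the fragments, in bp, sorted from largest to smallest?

7540, 2379, 814 bp

Circular molecule, 3 cuts → 3 fragments:
  7034 − 4655 = 2379 bp
  7848 − 7034 = 814 bp
  wrap: 10733 − 7848 + 4655 = 7540 bp
Sorted largest to smallest: 7540, 2379, 814 bp.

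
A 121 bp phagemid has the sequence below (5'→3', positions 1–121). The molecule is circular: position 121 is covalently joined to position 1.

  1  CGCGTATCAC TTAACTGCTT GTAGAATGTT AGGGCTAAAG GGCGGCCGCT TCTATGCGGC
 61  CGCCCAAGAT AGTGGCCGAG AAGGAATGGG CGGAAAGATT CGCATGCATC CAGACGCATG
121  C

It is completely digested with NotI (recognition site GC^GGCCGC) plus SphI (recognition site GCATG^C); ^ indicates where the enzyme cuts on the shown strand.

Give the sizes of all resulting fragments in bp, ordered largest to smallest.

49, 44, 14, 14 bp

NotI sites (GCGGCCGC) start at positions 42, 56.
NotI cuts after base 2 of each site, so after positions 43, 57.
SphI sites (GCATGC) start at positions 102, 116.
SphI cuts after base 5 of each site (before the last base), so after positions 106, 120.
Combined cut positions: 43, 57, 106, 120.
Circular molecule, 4 cuts → 4 fragments:
  44–57 → 14 bp
  58–106 → 49 bp
  107–120 → 14 bp
  121–121 then 1–43 → 1 + 43 = 44 bp
Sorted largest to smallest: 49, 44, 14, 14 bp.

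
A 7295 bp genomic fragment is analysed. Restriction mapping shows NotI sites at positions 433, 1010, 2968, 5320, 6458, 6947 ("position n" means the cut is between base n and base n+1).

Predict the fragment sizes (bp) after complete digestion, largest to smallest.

2352, 1958, 1138, 577, 489, 433, 348 bp

Linear molecule, 6 cuts → 7 fragments:
  433 − 0 = 433 bp
  1010 − 433 = 577 bp
  2968 − 1010 = 1958 bp
  5320 − 2968 = 2352 bp
  6458 − 5320 = 1138 bp
  6947 − 6458 = 489 bp
  7295 − 6947 = 348 bp
Sorted largest to smallest: 2352, 1958, 1138, 577, 489, 433, 348 bp.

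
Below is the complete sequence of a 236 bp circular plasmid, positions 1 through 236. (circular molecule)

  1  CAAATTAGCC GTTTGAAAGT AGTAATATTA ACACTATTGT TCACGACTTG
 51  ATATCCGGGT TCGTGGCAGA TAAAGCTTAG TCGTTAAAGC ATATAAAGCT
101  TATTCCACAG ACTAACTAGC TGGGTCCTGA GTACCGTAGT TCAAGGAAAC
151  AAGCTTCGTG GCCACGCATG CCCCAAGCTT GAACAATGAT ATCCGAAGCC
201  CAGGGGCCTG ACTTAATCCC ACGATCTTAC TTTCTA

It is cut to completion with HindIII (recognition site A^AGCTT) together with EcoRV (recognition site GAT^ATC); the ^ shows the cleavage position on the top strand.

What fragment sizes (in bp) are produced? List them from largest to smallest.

98, 55, 24, 23, 21, 15 bp

HindIII sites (AAGCTT) start at positions 73, 96, 151, 175.
HindIII cuts after the first base of each site, so after positions 73, 96, 151, 175.
EcoRV sites (GATATC) start at positions 50, 188.
EcoRV cuts after base 3 of each site, so after positions 52, 190.
Combined cut positions: 52, 73, 96, 151, 175, 190.
Circular molecule, 6 cuts → 6 fragments:
  53–73 → 21 bp
  74–96 → 23 bp
  97–151 → 55 bp
  152–175 → 24 bp
  176–190 → 15 bp
  191–236 then 1–52 → 46 + 52 = 98 bp
Sorted largest to smallest: 98, 55, 24, 23, 21, 15 bp.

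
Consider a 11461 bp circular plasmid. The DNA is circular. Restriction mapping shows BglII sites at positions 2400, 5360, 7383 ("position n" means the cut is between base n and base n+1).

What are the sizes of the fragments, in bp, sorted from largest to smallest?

6478, 2960, 2023 bp

Circular molecule, 3 cuts → 3 fragments:
  5360 − 2400 = 2960 bp
  7383 − 5360 = 2023 bp
  wrap: 11461 − 7383 + 2400 = 6478 bp
Sorted largest to smallest: 6478, 2960, 2023 bp.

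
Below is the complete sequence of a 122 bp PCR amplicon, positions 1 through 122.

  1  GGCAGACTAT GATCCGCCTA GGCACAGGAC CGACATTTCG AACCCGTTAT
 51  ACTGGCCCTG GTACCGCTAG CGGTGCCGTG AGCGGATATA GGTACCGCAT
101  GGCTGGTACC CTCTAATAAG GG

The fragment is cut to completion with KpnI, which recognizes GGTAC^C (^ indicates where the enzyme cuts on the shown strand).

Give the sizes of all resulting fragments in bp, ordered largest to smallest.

KpnI sites (GGTACC) start at positions 60, 91, 105.
KpnI cuts after base 5 of each site (before the last base), so after positions 64, 95, 109.
Linear molecule, 3 cuts → 4 fragments:
  1–64 → 64 bp
  65–95 → 31 bp
  96–109 → 14 bp
  110–122 → 13 bp
Sorted largest to smallest: 64, 31, 14, 13 bp.

64, 31, 14, 13 bp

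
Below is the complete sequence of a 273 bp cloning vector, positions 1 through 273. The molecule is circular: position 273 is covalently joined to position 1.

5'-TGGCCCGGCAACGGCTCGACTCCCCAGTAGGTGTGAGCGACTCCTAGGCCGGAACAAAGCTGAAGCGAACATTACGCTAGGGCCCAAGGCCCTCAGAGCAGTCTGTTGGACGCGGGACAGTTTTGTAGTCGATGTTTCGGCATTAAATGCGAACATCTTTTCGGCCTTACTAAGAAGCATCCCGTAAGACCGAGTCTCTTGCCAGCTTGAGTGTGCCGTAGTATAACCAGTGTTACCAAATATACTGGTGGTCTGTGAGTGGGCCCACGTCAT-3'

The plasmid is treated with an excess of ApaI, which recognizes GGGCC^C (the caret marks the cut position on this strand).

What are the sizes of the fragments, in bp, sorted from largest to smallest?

ApaI sites (GGGCCC) start at positions 80, 261.
ApaI cuts after base 5 of each site (before the last base), so after positions 84, 265.
Circular molecule, 2 cuts → 2 fragments:
  85–265 → 181 bp
  266–273 then 1–84 → 8 + 84 = 92 bp
Sorted largest to smallest: 181, 92 bp.

181, 92 bp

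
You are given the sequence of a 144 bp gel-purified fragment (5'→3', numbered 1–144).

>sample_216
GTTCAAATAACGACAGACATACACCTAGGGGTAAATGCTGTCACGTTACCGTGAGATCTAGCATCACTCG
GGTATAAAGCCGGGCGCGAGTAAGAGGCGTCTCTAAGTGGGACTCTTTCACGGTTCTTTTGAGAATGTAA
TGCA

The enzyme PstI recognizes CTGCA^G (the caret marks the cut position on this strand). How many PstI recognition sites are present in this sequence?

No occurrence of CTGCAG is present in the sequence.
PstI does not cut: 0 sites.

0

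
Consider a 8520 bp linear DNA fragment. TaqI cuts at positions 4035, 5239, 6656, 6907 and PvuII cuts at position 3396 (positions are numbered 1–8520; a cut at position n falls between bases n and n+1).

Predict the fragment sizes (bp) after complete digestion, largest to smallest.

3396, 1613, 1417, 1204, 639, 251 bp

Combined cut positions (sorted): 3396, 4035, 5239, 6656, 6907.
Linear molecule, 5 cuts → 6 fragments:
  3396 − 0 = 3396 bp
  4035 − 3396 = 639 bp
  5239 − 4035 = 1204 bp
  6656 − 5239 = 1417 bp
  6907 − 6656 = 251 bp
  8520 − 6907 = 1613 bp
Sorted largest to smallest: 3396, 1613, 1417, 1204, 639, 251 bp.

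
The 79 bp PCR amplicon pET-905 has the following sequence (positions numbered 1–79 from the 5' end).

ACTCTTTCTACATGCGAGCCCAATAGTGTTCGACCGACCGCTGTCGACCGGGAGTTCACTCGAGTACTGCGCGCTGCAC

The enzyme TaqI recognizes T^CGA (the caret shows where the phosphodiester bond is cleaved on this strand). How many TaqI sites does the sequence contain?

3

TCGA occurs starting at positions 30, 44, 60.
TaqI cuts at 3 sites.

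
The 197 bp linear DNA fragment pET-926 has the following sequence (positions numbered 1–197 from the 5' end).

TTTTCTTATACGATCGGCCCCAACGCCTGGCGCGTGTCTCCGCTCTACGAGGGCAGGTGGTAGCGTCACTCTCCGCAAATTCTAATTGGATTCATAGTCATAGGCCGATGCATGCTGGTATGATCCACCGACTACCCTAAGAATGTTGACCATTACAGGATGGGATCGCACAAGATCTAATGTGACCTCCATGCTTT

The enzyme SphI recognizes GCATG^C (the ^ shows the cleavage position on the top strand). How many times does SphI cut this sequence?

1

GCATGC occurs starting at position 110.
SphI cuts at 1 site.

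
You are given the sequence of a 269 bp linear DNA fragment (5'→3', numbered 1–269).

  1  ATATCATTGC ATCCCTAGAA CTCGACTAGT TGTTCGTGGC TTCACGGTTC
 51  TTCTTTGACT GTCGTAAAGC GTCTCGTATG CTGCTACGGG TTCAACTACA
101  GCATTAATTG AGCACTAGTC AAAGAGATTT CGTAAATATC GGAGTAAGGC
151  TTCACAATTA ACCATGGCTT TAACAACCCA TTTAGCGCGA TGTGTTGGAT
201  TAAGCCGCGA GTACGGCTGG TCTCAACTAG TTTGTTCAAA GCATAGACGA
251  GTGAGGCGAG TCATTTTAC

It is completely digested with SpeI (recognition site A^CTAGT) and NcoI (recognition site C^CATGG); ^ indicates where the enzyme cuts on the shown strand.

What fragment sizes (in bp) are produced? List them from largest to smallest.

89, 64, 48, 43, 25 bp

SpeI sites (ACTAGT) start at positions 25, 114, 226.
SpeI cuts after the first base of each site, so after positions 25, 114, 226.
The NcoI site (CCATGG) starts at position 162.
NcoI cuts after the first base of each site, so after position 162.
Combined cut positions: 25, 114, 162, 226.
Linear molecule, 4 cuts → 5 fragments:
  1–25 → 25 bp
  26–114 → 89 bp
  115–162 → 48 bp
  163–226 → 64 bp
  227–269 → 43 bp
Sorted largest to smallest: 89, 64, 48, 43, 25 bp.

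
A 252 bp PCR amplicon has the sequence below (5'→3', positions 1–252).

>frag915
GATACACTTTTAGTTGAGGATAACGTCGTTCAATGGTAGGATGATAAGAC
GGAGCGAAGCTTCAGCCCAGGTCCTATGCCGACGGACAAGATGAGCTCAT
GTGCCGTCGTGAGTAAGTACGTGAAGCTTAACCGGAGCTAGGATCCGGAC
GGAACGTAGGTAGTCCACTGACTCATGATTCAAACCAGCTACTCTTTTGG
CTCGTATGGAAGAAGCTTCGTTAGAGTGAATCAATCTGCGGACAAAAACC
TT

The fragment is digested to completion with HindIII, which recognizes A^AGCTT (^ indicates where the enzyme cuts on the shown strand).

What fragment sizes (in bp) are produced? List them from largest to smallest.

HindIII sites (AAGCTT) start at positions 57, 124, 213.
HindIII cuts after the first base of each site, so after positions 57, 124, 213.
Linear molecule, 3 cuts → 4 fragments:
  1–57 → 57 bp
  58–124 → 67 bp
  125–213 → 89 bp
  214–252 → 39 bp
Sorted largest to smallest: 89, 67, 57, 39 bp.

89, 67, 57, 39 bp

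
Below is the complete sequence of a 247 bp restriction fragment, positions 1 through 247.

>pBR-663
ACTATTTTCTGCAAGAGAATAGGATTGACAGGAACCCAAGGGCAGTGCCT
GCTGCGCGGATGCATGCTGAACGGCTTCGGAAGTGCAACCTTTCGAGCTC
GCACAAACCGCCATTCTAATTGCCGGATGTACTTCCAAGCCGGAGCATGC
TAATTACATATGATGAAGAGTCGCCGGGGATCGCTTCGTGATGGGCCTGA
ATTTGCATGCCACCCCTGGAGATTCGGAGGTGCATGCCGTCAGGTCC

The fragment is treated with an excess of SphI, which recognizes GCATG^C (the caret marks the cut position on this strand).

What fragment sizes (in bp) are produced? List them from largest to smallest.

83, 66, 60, 27, 11 bp

SphI sites (GCATGC) start at positions 62, 145, 205, 232.
SphI cuts after base 5 of each site (before the last base), so after positions 66, 149, 209, 236.
Linear molecule, 4 cuts → 5 fragments:
  1–66 → 66 bp
  67–149 → 83 bp
  150–209 → 60 bp
  210–236 → 27 bp
  237–247 → 11 bp
Sorted largest to smallest: 83, 66, 60, 27, 11 bp.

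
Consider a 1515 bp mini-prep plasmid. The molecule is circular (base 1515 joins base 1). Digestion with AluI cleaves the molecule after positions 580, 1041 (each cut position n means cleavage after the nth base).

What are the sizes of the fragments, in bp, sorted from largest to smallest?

1054, 461 bp

Circular molecule, 2 cuts → 2 fragments:
  1041 − 580 = 461 bp
  wrap: 1515 − 1041 + 580 = 1054 bp
Sorted largest to smallest: 1054, 461 bp.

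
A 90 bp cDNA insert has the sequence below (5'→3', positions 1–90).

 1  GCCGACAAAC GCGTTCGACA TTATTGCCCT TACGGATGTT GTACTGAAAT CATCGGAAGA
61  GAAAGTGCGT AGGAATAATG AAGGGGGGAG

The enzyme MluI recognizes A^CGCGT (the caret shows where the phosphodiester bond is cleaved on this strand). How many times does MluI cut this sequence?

ACGCGT occurs starting at position 9.
MluI cuts at 1 site.

1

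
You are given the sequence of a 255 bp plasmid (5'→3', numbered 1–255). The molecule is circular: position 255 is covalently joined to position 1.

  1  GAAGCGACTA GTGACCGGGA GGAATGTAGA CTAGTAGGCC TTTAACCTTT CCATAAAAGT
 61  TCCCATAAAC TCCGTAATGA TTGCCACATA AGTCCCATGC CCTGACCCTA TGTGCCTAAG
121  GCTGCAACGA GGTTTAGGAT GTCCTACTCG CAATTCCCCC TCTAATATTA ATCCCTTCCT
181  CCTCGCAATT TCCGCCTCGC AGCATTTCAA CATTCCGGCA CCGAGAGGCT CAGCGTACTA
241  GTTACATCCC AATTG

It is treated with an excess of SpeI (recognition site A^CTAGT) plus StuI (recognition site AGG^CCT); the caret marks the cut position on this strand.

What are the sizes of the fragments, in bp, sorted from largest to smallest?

199, 25, 23, 8 bp

SpeI sites (ACTAGT) start at positions 7, 30, 237.
SpeI cuts after the first base of each site, so after positions 7, 30, 237.
The StuI site (AGGCCT) starts at position 36.
StuI cuts after base 3 of each site, so after position 38.
Combined cut positions: 7, 30, 38, 237.
Circular molecule, 4 cuts → 4 fragments:
  8–30 → 23 bp
  31–38 → 8 bp
  39–237 → 199 bp
  238–255 then 1–7 → 18 + 7 = 25 bp
Sorted largest to smallest: 199, 25, 23, 8 bp.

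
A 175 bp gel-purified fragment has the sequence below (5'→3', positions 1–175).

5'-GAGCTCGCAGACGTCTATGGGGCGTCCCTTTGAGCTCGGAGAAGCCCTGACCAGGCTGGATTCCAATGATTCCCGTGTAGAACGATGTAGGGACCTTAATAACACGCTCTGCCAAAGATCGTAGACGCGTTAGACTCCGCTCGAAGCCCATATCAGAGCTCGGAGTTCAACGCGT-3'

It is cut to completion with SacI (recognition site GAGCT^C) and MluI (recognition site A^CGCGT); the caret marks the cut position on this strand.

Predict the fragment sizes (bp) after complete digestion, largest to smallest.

SacI sites (GAGCTC) start at positions 1, 32, 156.
SacI cuts after base 5 of each site (before the last base), so after positions 5, 36, 160.
MluI sites (ACGCGT) start at positions 125, 170.
MluI cuts after the first base of each site, so after positions 125, 170.
Combined cut positions: 5, 36, 125, 160, 170.
Linear molecule, 5 cuts → 6 fragments:
  1–5 → 5 bp
  6–36 → 31 bp
  37–125 → 89 bp
  126–160 → 35 bp
  161–170 → 10 bp
  171–175 → 5 bp
Sorted largest to smallest: 89, 35, 31, 10, 5, 5 bp.

89, 35, 31, 10, 5, 5 bp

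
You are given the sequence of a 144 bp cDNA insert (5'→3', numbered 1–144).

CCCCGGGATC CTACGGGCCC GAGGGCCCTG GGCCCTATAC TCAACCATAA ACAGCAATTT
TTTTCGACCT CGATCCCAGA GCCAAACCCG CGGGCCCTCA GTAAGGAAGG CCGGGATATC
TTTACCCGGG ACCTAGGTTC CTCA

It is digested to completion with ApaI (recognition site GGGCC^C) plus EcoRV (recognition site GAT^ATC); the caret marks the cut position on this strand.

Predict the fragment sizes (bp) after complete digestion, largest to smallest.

ApaI sites (GGGCCC) start at positions 15, 23, 30, 92.
ApaI cuts after base 5 of each site (before the last base), so after positions 19, 27, 34, 96.
The EcoRV site (GATATC) starts at position 115.
EcoRV cuts after base 3 of each site, so after position 117.
Combined cut positions: 19, 27, 34, 96, 117.
Linear molecule, 5 cuts → 6 fragments:
  1–19 → 19 bp
  20–27 → 8 bp
  28–34 → 7 bp
  35–96 → 62 bp
  97–117 → 21 bp
  118–144 → 27 bp
Sorted largest to smallest: 62, 27, 21, 19, 8, 7 bp.

62, 27, 21, 19, 8, 7 bp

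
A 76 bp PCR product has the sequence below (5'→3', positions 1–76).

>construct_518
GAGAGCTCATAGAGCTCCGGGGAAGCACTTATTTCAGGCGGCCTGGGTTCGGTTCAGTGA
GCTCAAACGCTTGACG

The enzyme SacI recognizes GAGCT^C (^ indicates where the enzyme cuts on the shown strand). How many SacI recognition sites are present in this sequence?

3

GAGCTC occurs starting at positions 3, 12, 59.
SacI cuts at 3 sites.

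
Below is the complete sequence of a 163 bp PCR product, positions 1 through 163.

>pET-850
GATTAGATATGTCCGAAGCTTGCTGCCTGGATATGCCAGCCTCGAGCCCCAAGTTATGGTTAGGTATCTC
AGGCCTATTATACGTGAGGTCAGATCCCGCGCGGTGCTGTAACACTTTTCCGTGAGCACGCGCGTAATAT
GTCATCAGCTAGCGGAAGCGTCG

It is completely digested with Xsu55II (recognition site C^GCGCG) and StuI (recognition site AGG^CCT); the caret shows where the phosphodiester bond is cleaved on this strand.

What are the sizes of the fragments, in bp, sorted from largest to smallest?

Xsu55II sites (CGCGCG) start at positions 98, 129.
Xsu55II cuts after the first base of each site, so after positions 98, 129.
The StuI site (AGGCCT) starts at position 71.
StuI cuts after base 3 of each site, so after position 73.
Combined cut positions: 73, 98, 129.
Linear molecule, 3 cuts → 4 fragments:
  1–73 → 73 bp
  74–98 → 25 bp
  99–129 → 31 bp
  130–163 → 34 bp
Sorted largest to smallest: 73, 34, 31, 25 bp.

73, 34, 31, 25 bp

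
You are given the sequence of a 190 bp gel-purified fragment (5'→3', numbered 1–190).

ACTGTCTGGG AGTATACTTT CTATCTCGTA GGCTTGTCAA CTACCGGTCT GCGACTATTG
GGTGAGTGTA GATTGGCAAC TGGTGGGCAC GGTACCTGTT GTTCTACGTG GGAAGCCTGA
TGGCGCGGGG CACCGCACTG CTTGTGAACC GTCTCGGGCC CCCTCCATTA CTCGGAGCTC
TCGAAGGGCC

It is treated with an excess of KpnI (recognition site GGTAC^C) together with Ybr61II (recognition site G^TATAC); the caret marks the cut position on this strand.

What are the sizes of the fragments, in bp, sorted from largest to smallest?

The KpnI site (GGTACC) starts at position 91.
KpnI cuts after base 5 of each site (before the last base), so after position 95.
The Ybr61II site (GTATAC) starts at position 12.
Ybr61II cuts after the first base of each site, so after position 12.
Combined cut positions: 12, 95.
Linear molecule, 2 cuts → 3 fragments:
  1–12 → 12 bp
  13–95 → 83 bp
  96–190 → 95 bp
Sorted largest to smallest: 95, 83, 12 bp.

95, 83, 12 bp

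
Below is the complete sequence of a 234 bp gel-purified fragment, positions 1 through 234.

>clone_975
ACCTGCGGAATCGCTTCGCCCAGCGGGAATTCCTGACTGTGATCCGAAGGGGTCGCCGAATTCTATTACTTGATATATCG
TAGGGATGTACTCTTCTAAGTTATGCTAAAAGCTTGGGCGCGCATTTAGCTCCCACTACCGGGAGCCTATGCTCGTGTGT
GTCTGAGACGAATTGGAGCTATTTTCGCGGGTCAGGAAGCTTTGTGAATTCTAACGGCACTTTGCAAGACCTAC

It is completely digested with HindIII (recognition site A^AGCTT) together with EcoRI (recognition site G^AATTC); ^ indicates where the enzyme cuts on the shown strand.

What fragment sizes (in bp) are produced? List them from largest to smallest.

HindIII sites (AAGCTT) start at positions 110, 197.
HindIII cuts after the first base of each site, so after positions 110, 197.
EcoRI sites (GAATTC) start at positions 27, 58, 206.
EcoRI cuts after the first base of each site, so after positions 27, 58, 206.
Combined cut positions: 27, 58, 110, 197, 206.
Linear molecule, 5 cuts → 6 fragments:
  1–27 → 27 bp
  28–58 → 31 bp
  59–110 → 52 bp
  111–197 → 87 bp
  198–206 → 9 bp
  207–234 → 28 bp
Sorted largest to smallest: 87, 52, 31, 28, 27, 9 bp.

87, 52, 31, 28, 27, 9 bp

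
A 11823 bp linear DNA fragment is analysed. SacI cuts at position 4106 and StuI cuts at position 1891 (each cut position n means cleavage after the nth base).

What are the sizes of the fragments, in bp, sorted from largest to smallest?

Combined cut positions (sorted): 1891, 4106.
Linear molecule, 2 cuts → 3 fragments:
  1891 − 0 = 1891 bp
  4106 − 1891 = 2215 bp
  11823 − 4106 = 7717 bp
Sorted largest to smallest: 7717, 2215, 1891 bp.

7717, 2215, 1891 bp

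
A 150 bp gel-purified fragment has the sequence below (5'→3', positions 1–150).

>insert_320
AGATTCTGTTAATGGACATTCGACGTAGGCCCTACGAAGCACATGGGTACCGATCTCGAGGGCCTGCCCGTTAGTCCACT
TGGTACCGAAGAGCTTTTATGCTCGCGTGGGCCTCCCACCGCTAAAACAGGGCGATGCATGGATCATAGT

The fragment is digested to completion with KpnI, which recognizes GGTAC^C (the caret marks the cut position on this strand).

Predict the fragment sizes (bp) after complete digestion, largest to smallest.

64, 50, 36 bp

KpnI sites (GGTACC) start at positions 46, 82.
KpnI cuts after base 5 of each site (before the last base), so after positions 50, 86.
Linear molecule, 2 cuts → 3 fragments:
  1–50 → 50 bp
  51–86 → 36 bp
  87–150 → 64 bp
Sorted largest to smallest: 64, 50, 36 bp.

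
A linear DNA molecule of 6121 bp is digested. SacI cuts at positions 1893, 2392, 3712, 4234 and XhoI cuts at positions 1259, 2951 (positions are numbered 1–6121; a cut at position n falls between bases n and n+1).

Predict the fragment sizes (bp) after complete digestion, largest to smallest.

Combined cut positions (sorted): 1259, 1893, 2392, 2951, 3712, 4234.
Linear molecule, 6 cuts → 7 fragments:
  1259 − 0 = 1259 bp
  1893 − 1259 = 634 bp
  2392 − 1893 = 499 bp
  2951 − 2392 = 559 bp
  3712 − 2951 = 761 bp
  4234 − 3712 = 522 bp
  6121 − 4234 = 1887 bp
Sorted largest to smallest: 1887, 1259, 761, 634, 559, 522, 499 bp.

1887, 1259, 761, 634, 559, 522, 499 bp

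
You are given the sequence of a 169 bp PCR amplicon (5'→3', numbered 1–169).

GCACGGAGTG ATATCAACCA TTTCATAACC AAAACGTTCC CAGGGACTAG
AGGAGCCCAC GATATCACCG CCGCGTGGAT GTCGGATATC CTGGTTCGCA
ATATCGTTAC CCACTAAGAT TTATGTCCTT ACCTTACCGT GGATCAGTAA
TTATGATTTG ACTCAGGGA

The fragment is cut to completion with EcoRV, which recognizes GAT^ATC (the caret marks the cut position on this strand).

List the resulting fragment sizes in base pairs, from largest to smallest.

EcoRV sites (GATATC) start at positions 10, 61, 85.
EcoRV cuts after base 3 of each site, so after positions 12, 63, 87.
Linear molecule, 3 cuts → 4 fragments:
  1–12 → 12 bp
  13–63 → 51 bp
  64–87 → 24 bp
  88–169 → 82 bp
Sorted largest to smallest: 82, 51, 24, 12 bp.

82, 51, 24, 12 bp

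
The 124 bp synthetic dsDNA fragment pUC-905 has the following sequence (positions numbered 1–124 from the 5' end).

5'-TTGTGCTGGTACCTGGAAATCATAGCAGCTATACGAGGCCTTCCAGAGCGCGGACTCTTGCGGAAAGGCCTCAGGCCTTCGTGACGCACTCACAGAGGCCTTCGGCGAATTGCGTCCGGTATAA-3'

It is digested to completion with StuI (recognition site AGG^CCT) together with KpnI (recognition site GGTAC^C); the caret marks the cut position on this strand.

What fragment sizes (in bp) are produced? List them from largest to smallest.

StuI sites (AGGCCT) start at positions 36, 66, 73, 96.
StuI cuts after base 3 of each site, so after positions 38, 68, 75, 98.
The KpnI site (GGTACC) starts at position 8.
KpnI cuts after base 5 of each site (before the last base), so after position 12.
Combined cut positions: 12, 38, 68, 75, 98.
Linear molecule, 5 cuts → 6 fragments:
  1–12 → 12 bp
  13–38 → 26 bp
  39–68 → 30 bp
  69–75 → 7 bp
  76–98 → 23 bp
  99–124 → 26 bp
Sorted largest to smallest: 30, 26, 26, 23, 12, 7 bp.

30, 26, 26, 23, 12, 7 bp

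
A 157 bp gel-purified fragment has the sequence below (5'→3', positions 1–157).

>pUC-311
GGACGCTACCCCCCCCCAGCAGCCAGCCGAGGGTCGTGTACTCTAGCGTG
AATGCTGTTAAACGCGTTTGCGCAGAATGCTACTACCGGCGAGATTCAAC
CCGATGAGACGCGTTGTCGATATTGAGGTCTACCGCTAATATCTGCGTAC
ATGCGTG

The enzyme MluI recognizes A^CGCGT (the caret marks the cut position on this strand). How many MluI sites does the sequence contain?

ACGCGT occurs starting at positions 62, 109.
MluI cuts at 2 sites.

2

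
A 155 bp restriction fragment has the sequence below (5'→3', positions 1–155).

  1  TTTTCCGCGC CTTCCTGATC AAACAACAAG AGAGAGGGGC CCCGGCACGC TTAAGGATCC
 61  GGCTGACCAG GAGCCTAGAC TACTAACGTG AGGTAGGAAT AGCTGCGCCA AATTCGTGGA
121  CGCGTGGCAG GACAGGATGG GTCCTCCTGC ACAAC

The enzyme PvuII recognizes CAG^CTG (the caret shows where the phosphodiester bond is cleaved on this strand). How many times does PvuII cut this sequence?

0

No occurrence of CAGCTG is present in the sequence.
PvuII does not cut: 0 sites.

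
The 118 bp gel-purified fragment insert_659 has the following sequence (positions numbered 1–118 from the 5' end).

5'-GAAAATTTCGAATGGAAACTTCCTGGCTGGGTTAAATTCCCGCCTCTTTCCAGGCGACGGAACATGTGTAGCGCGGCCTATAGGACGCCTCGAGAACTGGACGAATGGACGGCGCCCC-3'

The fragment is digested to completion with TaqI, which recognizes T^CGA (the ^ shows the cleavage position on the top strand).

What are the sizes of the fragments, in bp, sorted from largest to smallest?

TaqI sites (TCGA) start at positions 8, 90.
TaqI cuts after the first base of each site, so after positions 8, 90.
Linear molecule, 2 cuts → 3 fragments:
  1–8 → 8 bp
  9–90 → 82 bp
  91–118 → 28 bp
Sorted largest to smallest: 82, 28, 8 bp.

82, 28, 8 bp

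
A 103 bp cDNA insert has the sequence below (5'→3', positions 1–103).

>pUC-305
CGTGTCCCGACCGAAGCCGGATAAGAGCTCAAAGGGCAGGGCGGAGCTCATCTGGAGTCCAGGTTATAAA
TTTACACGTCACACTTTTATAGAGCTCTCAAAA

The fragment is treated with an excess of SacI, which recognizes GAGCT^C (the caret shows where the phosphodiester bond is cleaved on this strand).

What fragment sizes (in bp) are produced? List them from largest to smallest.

SacI sites (GAGCTC) start at positions 25, 44, 92.
SacI cuts after base 5 of each site (before the last base), so after positions 29, 48, 96.
Linear molecule, 3 cuts → 4 fragments:
  1–29 → 29 bp
  30–48 → 19 bp
  49–96 → 48 bp
  97–103 → 7 bp
Sorted largest to smallest: 48, 29, 19, 7 bp.

48, 29, 19, 7 bp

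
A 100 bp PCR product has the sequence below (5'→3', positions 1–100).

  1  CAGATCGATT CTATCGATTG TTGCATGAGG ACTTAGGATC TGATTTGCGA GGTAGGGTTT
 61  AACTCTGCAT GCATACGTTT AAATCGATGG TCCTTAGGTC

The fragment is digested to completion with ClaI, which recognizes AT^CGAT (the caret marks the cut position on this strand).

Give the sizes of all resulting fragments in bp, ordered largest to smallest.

ClaI sites (ATCGAT) start at positions 4, 13, 83.
ClaI cuts after base 2 of each site, so after positions 5, 14, 84.
Linear molecule, 3 cuts → 4 fragments:
  1–5 → 5 bp
  6–14 → 9 bp
  15–84 → 70 bp
  85–100 → 16 bp
Sorted largest to smallest: 70, 16, 9, 5 bp.

70, 16, 9, 5 bp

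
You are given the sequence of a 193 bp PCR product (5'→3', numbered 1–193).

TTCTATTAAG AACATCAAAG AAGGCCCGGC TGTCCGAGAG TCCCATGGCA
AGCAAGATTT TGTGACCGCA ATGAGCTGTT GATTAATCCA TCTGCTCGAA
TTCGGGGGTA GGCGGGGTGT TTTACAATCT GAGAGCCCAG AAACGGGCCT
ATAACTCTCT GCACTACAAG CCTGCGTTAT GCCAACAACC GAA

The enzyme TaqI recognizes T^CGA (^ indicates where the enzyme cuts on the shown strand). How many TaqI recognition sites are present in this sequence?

TCGA occurs starting at position 96.
TaqI cuts at 1 site.

1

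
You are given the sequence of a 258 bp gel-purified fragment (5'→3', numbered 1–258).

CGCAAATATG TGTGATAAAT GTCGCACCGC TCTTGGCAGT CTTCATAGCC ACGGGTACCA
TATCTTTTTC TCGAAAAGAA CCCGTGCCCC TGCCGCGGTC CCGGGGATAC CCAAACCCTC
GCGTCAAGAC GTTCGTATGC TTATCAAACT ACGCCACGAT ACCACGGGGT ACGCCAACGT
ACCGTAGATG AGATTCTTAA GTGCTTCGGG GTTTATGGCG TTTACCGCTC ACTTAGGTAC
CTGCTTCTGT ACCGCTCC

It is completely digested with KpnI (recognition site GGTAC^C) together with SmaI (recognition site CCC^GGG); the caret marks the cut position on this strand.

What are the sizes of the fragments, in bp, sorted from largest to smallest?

KpnI sites (GGTACC) start at positions 54, 236.
KpnI cuts after base 5 of each site (before the last base), so after positions 58, 240.
The SmaI site (CCCGGG) starts at position 100.
SmaI cuts after base 3 of each site, so after position 102.
Combined cut positions: 58, 102, 240.
Linear molecule, 3 cuts → 4 fragments:
  1–58 → 58 bp
  59–102 → 44 bp
  103–240 → 138 bp
  241–258 → 18 bp
Sorted largest to smallest: 138, 58, 44, 18 bp.

138, 58, 44, 18 bp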